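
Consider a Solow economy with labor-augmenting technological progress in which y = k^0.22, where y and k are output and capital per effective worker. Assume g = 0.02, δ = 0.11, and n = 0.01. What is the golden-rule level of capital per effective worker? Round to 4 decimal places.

The effective depreciation rate is n + g + δ = 0.01 + 0.02 + 0.11 = 0.14.
Golden rule sets MPK = n+g+δ: 0.22·k^(0.22−1) = 0.14, so k_gold = (0.22/0.14)^(1/0.78) ≈ 1.7851.

k_gold ≈ 1.7851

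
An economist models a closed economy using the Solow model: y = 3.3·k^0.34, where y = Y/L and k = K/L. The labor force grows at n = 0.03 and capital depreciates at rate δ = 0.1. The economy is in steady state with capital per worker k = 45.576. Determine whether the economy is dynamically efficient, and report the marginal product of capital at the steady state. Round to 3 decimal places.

dynamically inefficient; MPK ≈ 0.090

Break-even investment rate: n + δ = 0.03 + 0.1 = 0.13.
MPK = 0.34·3.3·k^(0.34−1) = 0.34·3.3·45.576^(-0.66) ≈ 0.0902.
MPK < 0.13, so the economy is dynamically inefficient (over-saving).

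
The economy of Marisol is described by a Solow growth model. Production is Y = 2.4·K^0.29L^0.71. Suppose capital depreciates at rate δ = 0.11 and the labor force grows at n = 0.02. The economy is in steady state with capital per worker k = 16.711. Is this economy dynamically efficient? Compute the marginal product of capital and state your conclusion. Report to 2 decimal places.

dynamically inefficient; MPK ≈ 0.09

Break-even investment rate: n + δ = 0.02 + 0.11 = 0.13.
MPK = 0.29·2.4·k^(0.29−1) = 0.29·2.4·16.711^(-0.71) ≈ 0.0942.
MPK < 0.13, so the economy is dynamically inefficient (over-saving).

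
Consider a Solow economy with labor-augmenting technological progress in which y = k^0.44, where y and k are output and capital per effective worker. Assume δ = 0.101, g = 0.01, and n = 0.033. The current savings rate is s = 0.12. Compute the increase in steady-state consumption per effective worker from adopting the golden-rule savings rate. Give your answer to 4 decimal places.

Δc ≈ 0.5843

n + g + δ = 0.033 + 0.01 + 0.101 = 0.144.
Current steady state (s = 0.12): k* = (0.12/0.144)^(1/0.56) ≈ 0.7221, y* = 0.7221^0.44 ≈ 0.8665, c* = (1−0.12)·0.8665 ≈ 0.7626.
Maximizing c = f(k) − (n+g+δ)·k gives f'(k) = n+g+δ, i.e. 0.44·k^(0.44−1) = 0.144, so k_gold = (0.44/0.144)^(1/0.56) ≈ 7.3491.
y_gold = 7.3491^0.44 ≈ 2.4052, c_gold = y_gold − 0.144·k_gold ≈ 1.3469.
Gain: Δc = 1.3469 − 0.7626 ≈ 0.5843.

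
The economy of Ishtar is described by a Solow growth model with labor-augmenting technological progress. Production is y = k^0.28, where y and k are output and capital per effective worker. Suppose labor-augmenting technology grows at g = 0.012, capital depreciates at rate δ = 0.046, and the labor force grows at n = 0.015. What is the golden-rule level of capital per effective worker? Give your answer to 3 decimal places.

The effective depreciation rate is n + g + δ = 0.015 + 0.012 + 0.046 = 0.073.
Golden rule sets MPK = n+g+δ: 0.28·k^(0.28−1) = 0.073, so k_gold = (0.28/0.073)^(1/0.72) ≈ 6.4697.

k_gold ≈ 6.470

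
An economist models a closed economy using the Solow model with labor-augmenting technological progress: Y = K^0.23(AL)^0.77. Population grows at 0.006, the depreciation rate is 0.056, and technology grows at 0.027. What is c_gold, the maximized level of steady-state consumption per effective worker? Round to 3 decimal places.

c_gold ≈ 1.022

n + g + δ = 0.006 + 0.027 + 0.056 = 0.089.
Setting f'(k) = n+g+δ gives 0.23·k^(0.23−1) = 0.089, hence k_gold = (0.23/0.089)^(1/0.77) ≈ 3.4317.
y_gold = 3.4317^0.23 ≈ 1.3279.
c_gold = y_gold − (n+g+δ)·k_gold = 1.3279 − 0.089·3.4317 ≈ 1.0225.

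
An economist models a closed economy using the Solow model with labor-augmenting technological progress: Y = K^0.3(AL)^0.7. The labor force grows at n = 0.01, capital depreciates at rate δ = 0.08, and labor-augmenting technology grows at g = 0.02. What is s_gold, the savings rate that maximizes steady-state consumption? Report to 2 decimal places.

The effective depreciation rate is n + g + δ = 0.01 + 0.02 + 0.08 = 0.11.
At the golden rule MPK = n+g+δ, and in any Cobb-Douglas steady state s = (n+g+δ)·k/y = MPK·k/y = capital's share 0.3.

s_gold = 0.30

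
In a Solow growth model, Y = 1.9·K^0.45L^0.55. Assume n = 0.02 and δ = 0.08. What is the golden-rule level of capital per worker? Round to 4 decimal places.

Capital per worker breaks even when investment replaces (n + δ)·k; here n + δ = 0.1.
Golden rule sets MPK = n+δ: 0.45·1.9·k^(0.45−1) = 0.1, so k_gold = (0.45·1.9/0.1)^(1/0.55) ≈ 49.4862.

k_gold ≈ 49.4862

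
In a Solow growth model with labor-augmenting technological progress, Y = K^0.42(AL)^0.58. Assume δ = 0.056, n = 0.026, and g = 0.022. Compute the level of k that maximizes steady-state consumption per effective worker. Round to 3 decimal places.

k_gold ≈ 11.097

Capital per effective worker breaks even when investment replaces (n + g + δ)·k; here n + g + δ = 0.104.
Golden rule sets MPK = n+g+δ: 0.42·k^(0.42−1) = 0.104, so k_gold = (0.42/0.104)^(1/0.58) ≈ 11.0969.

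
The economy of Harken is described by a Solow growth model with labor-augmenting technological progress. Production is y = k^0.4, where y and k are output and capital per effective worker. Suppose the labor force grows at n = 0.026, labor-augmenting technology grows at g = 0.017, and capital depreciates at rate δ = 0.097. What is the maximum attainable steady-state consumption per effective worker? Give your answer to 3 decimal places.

Break-even investment rate: n + g + δ = 0.026 + 0.017 + 0.097 = 0.14.
Golden rule sets MPK = n+g+δ: 0.4·k^(0.4−1) = 0.14, so k_gold = (0.4/0.14)^(1/0.6) ≈ 5.7529.
y_gold = 5.7529^0.4 ≈ 2.0135.
c_gold = y_gold − (n+g+δ)·k_gold = 2.0135 − 0.14·5.7529 ≈ 1.2081.

c_gold ≈ 1.208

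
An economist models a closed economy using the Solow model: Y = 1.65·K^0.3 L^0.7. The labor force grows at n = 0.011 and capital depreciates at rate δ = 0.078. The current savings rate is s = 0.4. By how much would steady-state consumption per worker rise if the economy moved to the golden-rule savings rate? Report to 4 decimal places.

Δc ≈ 0.0732

Capital per worker breaks even when investment replaces (n + δ)·k; here n + δ = 0.089.
Current steady state (s = 0.4): k* = (0.4·1.65/0.089)^(1/0.7) ≈ 17.5016, y* = 1.65·17.5016^0.3 ≈ 3.8941, c* = (1−0.4)·3.8941 ≈ 2.3365.
Maximizing c = f(k) − (n+δ)·k gives f'(k) = n+δ, i.e. 0.3·1.65·k^(0.3−1) = 0.089, so k_gold = (0.3·1.65/0.089)^(1/0.7) ≈ 11.6036.
y_gold = 1.65·11.6036^0.3 ≈ 3.4424, c_gold = y_gold − 0.089·k_gold ≈ 2.4097.
Gain: Δc = 2.4097 − 2.3365 ≈ 0.0732.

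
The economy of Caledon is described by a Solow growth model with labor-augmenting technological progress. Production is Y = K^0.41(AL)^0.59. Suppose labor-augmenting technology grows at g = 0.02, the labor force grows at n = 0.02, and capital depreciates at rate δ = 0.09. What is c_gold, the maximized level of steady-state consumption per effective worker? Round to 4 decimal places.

c_gold ≈ 1.3107

Break-even investment rate: n + g + δ = 0.02 + 0.02 + 0.09 = 0.13.
Golden rule sets MPK = n+g+δ: 0.41·k^(0.41−1) = 0.13, so k_gold = (0.41/0.13)^(1/0.59) ≈ 7.0064.
y_gold = 7.0064^0.41 ≈ 2.2215.
c_gold = y_gold − (n+g+δ)·k_gold = 2.2215 − 0.13·7.0064 ≈ 1.3107.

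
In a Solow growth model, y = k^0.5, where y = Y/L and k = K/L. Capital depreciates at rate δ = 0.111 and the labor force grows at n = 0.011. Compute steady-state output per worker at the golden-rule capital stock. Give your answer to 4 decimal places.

Capital per worker breaks even when investment replaces (n + δ)·k; here n + δ = 0.122.
Golden rule sets MPK = n+δ: 0.5·k^(0.5−1) = 0.122, so k_gold = (0.5/0.122)^(1/0.5) ≈ 16.7966.
Output: y_gold = k_gold^0.5 = 16.7966^0.5 ≈ 4.0984.

y_gold ≈ 4.0984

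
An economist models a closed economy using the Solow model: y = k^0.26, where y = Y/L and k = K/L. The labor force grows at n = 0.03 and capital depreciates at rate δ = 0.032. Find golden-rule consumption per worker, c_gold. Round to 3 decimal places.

The effective depreciation rate is n + δ = 0.03 + 0.032 = 0.062.
Maximizing c = f(k) − (n+δ)·k gives f'(k) = n+δ, i.e. 0.26·k^(0.26−1) = 0.062, so k_gold = (0.26/0.062)^(1/0.74) ≈ 6.9395.
y_gold = 6.9395^0.26 ≈ 1.6548.
c_gold = y_gold − (n+δ)·k_gold = 1.6548 − 0.062·6.9395 ≈ 1.2246.

c_gold ≈ 1.225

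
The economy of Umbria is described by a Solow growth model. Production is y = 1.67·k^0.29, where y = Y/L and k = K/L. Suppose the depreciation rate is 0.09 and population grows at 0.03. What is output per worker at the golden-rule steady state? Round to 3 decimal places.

y_gold ≈ 2.953

Capital per worker breaks even when investment replaces (n + δ)·k; here n + δ = 0.12.
At the golden rule the marginal product of capital equals n+δ: 0.29·1.67·k^(0.29−1) = 0.12. Solving, k_gold = (0.29·1.67/0.12)^(1/0.71) ≈ 7.1355.
Output: y_gold = 1.67·k_gold^0.29 = 1.67·7.1355^0.29 ≈ 2.9526.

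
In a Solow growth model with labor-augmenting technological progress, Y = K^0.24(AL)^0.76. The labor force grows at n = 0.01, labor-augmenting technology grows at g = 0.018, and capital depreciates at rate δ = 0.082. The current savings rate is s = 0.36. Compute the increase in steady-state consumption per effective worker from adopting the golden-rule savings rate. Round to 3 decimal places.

Δc ≈ 0.042

The effective depreciation rate is n + g + δ = 0.01 + 0.018 + 0.082 = 0.11.
Current steady state (s = 0.36): k* = (0.36/0.11)^(1/0.76) ≈ 4.7590, y* = 4.7590^0.24 ≈ 1.4541, c* = (1−0.36)·1.4541 ≈ 0.9306.
Maximizing c = f(k) − (n+g+δ)·k gives f'(k) = n+g+δ, i.e. 0.24·k^(0.24−1) = 0.11, so k_gold = (0.24/0.11)^(1/0.76) ≈ 2.7913.
y_gold = 2.7913^0.24 ≈ 1.2794, c_gold = y_gold − 0.11·k_gold ≈ 0.9723.
Gain: Δc = 0.9723 − 0.9306 ≈ 0.0417.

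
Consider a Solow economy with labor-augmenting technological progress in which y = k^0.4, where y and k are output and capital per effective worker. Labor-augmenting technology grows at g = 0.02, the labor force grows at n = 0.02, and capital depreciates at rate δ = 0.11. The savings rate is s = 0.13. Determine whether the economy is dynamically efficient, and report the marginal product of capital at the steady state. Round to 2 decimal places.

n + g + δ = 0.02 + 0.02 + 0.11 = 0.15.
Steady-state k*: s·k^0.4 = 0.15·k gives k* = (0.13/0.15)^(1/0.6) ≈ 0.7878.
MPK = 0.4·0.7878^(-0.6) ≈ 0.4615.
MPK > n+g+δ = 0.15, so the economy is dynamically efficient (under-saving).

dynamically efficient; MPK ≈ 0.46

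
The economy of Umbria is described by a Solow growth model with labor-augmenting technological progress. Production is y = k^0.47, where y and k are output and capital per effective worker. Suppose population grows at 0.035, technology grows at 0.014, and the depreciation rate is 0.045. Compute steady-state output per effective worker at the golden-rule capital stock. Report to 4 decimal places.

n + g + δ = 0.035 + 0.014 + 0.045 = 0.094.
At the golden rule the marginal product of capital equals n+g+δ: 0.47·k^(0.47−1) = 0.094. Solving, k_gold = (0.47/0.094)^(1/0.53) ≈ 20.8359.
Output: y_gold = k_gold^0.47 = 20.8359^0.47 ≈ 4.1672.

y_gold ≈ 4.1672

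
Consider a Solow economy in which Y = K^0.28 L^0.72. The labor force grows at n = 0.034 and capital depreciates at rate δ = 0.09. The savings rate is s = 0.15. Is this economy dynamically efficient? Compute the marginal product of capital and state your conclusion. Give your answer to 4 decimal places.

dynamically efficient; MPK ≈ 0.2315

Break-even investment rate: n + δ = 0.034 + 0.09 = 0.124.
Steady-state k*: s·k^0.28 = 0.124·k gives k* = (0.15/0.124)^(1/0.72) ≈ 1.3026.
MPK = 0.28·1.3026^(-0.72) ≈ 0.2315.
MPK > n+δ = 0.124, so the economy is dynamically efficient (under-saving).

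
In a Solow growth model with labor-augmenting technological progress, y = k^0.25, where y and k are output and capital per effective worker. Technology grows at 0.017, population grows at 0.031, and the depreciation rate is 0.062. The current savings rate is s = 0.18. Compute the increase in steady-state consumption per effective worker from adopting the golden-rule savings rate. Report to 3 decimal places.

Δc ≈ 0.020

Capital per effective worker breaks even when investment replaces (n + g + δ)·k; here n + g + δ = 0.11.
Current steady state (s = 0.18): k* = (0.18/0.11)^(1/0.75) ≈ 1.9283, y* = 1.9283^0.25 ≈ 1.1784, c* = (1−0.18)·1.1784 ≈ 0.9663.
Setting f'(k) = n+g+δ gives 0.25·k^(0.25−1) = 0.11, hence k_gold = (0.25/0.11)^(1/0.75) ≈ 2.9881.
y_gold = 2.9881^0.25 ≈ 1.3148, c_gold = y_gold − 0.11·k_gold ≈ 0.9861.
Gain: Δc = 0.9861 − 0.9663 ≈ 0.0198.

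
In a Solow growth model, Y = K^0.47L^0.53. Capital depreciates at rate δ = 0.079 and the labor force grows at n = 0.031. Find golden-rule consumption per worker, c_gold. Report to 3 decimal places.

c_gold ≈ 1.921

n + δ = 0.031 + 0.079 = 0.11.
At the golden rule the marginal product of capital equals n+δ: 0.47·k^(0.47−1) = 0.11. Solving, k_gold = (0.47/0.11)^(1/0.53) ≈ 15.4885.
y_gold = 15.4885^0.47 ≈ 3.6250.
c_gold = y_gold − (n+δ)·k_gold = 3.6250 − 0.11·15.4885 ≈ 1.9212.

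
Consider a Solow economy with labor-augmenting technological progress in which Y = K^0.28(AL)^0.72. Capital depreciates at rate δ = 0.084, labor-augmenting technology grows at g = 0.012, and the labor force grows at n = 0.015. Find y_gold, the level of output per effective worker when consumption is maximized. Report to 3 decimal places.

The effective depreciation rate is n + g + δ = 0.015 + 0.012 + 0.084 = 0.111.
Golden rule sets MPK = n+g+δ: 0.28·k^(0.28−1) = 0.111, so k_gold = (0.28/0.111)^(1/0.72) ≈ 3.6150.
Output: y_gold = k_gold^0.28 = 3.6150^0.28 ≈ 1.4331.

y_gold ≈ 1.433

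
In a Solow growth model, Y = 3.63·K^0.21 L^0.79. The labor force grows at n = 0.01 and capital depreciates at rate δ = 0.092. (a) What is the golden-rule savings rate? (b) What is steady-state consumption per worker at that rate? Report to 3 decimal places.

(a) s_gold = 0.210; (b) c_gold ≈ 4.895

n + δ = 0.01 + 0.092 = 0.102.
For Cobb-Douglas, s_gold equals capital's share: s_gold = 0.21.
Golden rule sets MPK = n+δ: 0.21·3.63·k^(0.21−1) = 0.102, so k_gold = (0.21·3.63/0.102)^(1/0.79) ≈ 12.7564.
y_gold = 3.63·12.7564^0.21 ≈ 6.1960; c_gold = (1−0.21)·y_gold ≈ 4.8948.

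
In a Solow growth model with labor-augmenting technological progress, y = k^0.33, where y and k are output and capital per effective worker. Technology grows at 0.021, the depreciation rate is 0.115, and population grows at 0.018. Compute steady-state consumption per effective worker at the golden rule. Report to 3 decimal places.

Capital per effective worker breaks even when investment replaces (n + g + δ)·k; here n + g + δ = 0.154.
Setting f'(k) = n+g+δ gives 0.33·k^(0.33−1) = 0.154, hence k_gold = (0.33/0.154)^(1/0.67) ≈ 3.1190.
y_gold = 3.1190^0.33 ≈ 1.4555.
c_gold = y_gold − (n+g+δ)·k_gold = 1.4555 − 0.154·3.1190 ≈ 0.9752.

c_gold ≈ 0.975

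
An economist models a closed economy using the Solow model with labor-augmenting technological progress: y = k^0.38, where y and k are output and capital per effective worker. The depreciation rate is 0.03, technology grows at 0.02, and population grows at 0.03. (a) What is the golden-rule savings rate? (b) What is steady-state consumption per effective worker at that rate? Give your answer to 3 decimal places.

(a) s_gold = 0.380; (b) c_gold ≈ 1.611

Break-even investment rate: n + g + δ = 0.03 + 0.02 + 0.03 = 0.08.
For Cobb-Douglas, s_gold equals capital's share: s_gold = 0.38.
Setting f'(k) = n+g+δ gives 0.38·k^(0.38−1) = 0.08, hence k_gold = (0.38/0.08)^(1/0.62) ≈ 12.3436.
y_gold = 12.3436^0.38 ≈ 2.5986; c_gold = (1−0.38)·y_gold ≈ 1.6112.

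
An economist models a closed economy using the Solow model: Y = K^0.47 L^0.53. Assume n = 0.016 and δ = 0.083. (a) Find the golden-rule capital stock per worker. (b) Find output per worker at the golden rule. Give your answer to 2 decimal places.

Capital per worker breaks even when investment replaces (n + δ)·k; here n + δ = 0.099.
Setting f'(k) = n+δ gives 0.47·k^(0.47−1) = 0.099, hence k_gold = (0.47/0.099)^(1/0.53) ≈ 18.8949.
y_gold = 18.8949^0.47 ≈ 3.9800.

(a) k_gold ≈ 18.89; (b) y_gold ≈ 3.98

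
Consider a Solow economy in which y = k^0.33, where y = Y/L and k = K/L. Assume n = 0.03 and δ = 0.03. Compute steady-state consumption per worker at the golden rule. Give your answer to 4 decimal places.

The effective depreciation rate is n + δ = 0.03 + 0.03 = 0.06.
Setting f'(k) = n+δ gives 0.33·k^(0.33−1) = 0.06, hence k_gold = (0.33/0.06)^(1/0.67) ≈ 12.7356.
y_gold = 12.7356^0.33 ≈ 2.3156.
c_gold = y_gold − (n+δ)·k_gold = 2.3156 − 0.06·12.7356 ≈ 1.5514.

c_gold ≈ 1.5514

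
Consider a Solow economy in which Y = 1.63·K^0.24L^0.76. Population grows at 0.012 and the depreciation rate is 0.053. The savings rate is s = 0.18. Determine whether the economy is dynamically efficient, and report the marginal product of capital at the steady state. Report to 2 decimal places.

dynamically efficient; MPK ≈ 0.09

Capital per worker breaks even when investment replaces (n + δ)·k; here n + δ = 0.065.
Steady-state k*: s·A·k^0.24 = 0.065·k gives k* = (0.18·1.63/0.065)^(1/0.76) ≈ 7.2652.
MPK = 0.24·1.63·7.2652^(-0.76) ≈ 0.0867.
MPK > n+δ = 0.065, so the economy is dynamically efficient (under-saving).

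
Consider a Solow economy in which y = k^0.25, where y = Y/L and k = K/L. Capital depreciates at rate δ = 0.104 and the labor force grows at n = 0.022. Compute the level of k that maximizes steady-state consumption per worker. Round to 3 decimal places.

Break-even investment rate: n + δ = 0.022 + 0.104 = 0.126.
Maximizing c = f(k) − (n+δ)·k gives f'(k) = n+δ, i.e. 0.25·k^(0.25−1) = 0.126, so k_gold = (0.25/0.126)^(1/0.75) ≈ 2.4932.

k_gold ≈ 2.493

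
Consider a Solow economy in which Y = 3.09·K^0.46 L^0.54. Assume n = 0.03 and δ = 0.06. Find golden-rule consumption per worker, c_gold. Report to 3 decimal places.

c_gold ≈ 17.510

The effective depreciation rate is n + δ = 0.03 + 0.06 = 0.09.
At the golden rule the marginal product of capital equals n+δ: 0.46·3.09·k^(0.46−1) = 0.09. Solving, k_gold = (0.46·3.09/0.09)^(1/0.54) ≈ 165.7280.
y_gold = 3.09·165.7280^0.46 ≈ 32.4250.
c_gold = y_gold − (n+δ)·k_gold = 32.4250 − 0.09·165.7280 ≈ 17.5095.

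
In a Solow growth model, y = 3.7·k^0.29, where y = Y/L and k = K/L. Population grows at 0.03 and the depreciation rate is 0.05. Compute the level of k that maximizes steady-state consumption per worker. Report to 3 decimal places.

k_gold ≈ 38.729

Capital per worker breaks even when investment replaces (n + δ)·k; here n + δ = 0.08.
Setting f'(k) = n+δ gives 0.29·3.7·k^(0.29−1) = 0.08, hence k_gold = (0.29·3.7/0.08)^(1/0.71) ≈ 38.7295.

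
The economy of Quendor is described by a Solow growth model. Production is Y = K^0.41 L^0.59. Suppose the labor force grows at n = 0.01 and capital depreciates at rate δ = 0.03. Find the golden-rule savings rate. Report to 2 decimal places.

Capital per worker breaks even when investment replaces (n + δ)·k; here n + δ = 0.04.
At the golden rule MPK = n+δ, and in any Cobb-Douglas steady state s = (n+δ)·k/y = MPK·k/y = capital's share 0.41.

s_gold = 0.41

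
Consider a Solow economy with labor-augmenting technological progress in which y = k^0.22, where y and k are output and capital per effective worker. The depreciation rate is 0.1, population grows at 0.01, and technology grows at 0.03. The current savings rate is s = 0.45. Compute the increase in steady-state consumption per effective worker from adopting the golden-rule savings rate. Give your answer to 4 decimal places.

The effective depreciation rate is n + g + δ = 0.01 + 0.03 + 0.1 = 0.14.
Current steady state (s = 0.45): k* = (0.45/0.14)^(1/0.78) ≈ 4.4680, y* = 4.4680^0.22 ≈ 1.3900, c* = (1−0.45)·1.3900 ≈ 0.7645.
At the golden rule the marginal product of capital equals n+g+δ: 0.22·k^(0.22−1) = 0.14. Solving, k_gold = (0.22/0.14)^(1/0.78) ≈ 1.7851.
y_gold = 1.7851^0.22 ≈ 1.1360, c_gold = y_gold − 0.14·k_gold ≈ 0.8861.
Gain: Δc = 0.8861 − 0.7645 ≈ 0.1215.

Δc ≈ 0.1215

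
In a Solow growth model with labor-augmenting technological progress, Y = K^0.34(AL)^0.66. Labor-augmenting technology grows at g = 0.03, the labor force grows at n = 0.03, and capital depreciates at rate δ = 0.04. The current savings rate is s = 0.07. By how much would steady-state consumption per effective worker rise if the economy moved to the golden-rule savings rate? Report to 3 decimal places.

Break-even investment rate: n + g + δ = 0.03 + 0.03 + 0.04 = 0.1.
Current steady state (s = 0.07): k* = (0.07/0.1)^(1/0.66) ≈ 0.5825, y* = 0.5825^0.34 ≈ 0.8322, c* = (1−0.07)·0.8322 ≈ 0.7739.
At the golden rule the marginal product of capital equals n+g+δ: 0.34·k^(0.34−1) = 0.1. Solving, k_gold = (0.34/0.1)^(1/0.66) ≈ 6.3866.
y_gold = 6.3866^0.34 ≈ 1.8784, c_gold = y_gold − 0.1·k_gold ≈ 1.2398.
Gain: Δc = 1.2398 − 0.7739 ≈ 0.4659.

Δc ≈ 0.466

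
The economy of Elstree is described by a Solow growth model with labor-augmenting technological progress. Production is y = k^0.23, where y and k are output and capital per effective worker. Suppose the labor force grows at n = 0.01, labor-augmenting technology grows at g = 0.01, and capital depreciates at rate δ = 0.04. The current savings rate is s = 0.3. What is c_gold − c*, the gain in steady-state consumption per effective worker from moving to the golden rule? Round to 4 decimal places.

Δc ≈ 0.0182

The effective depreciation rate is n + g + δ = 0.01 + 0.01 + 0.04 = 0.06.
Current steady state (s = 0.3): k* = (0.3/0.06)^(1/0.77) ≈ 8.0864, y* = 8.0864^0.23 ≈ 1.6173, c* = (1−0.3)·1.6173 ≈ 1.1321.
At the golden rule the marginal product of capital equals n+g+δ: 0.23·k^(0.23−1) = 0.06. Solving, k_gold = (0.23/0.06)^(1/0.77) ≈ 5.7265.
y_gold = 5.7265^0.23 ≈ 1.4939, c_gold = y_gold − 0.06·k_gold ≈ 1.1503.
Gain: Δc = 1.1503 − 1.1321 ≈ 0.0182.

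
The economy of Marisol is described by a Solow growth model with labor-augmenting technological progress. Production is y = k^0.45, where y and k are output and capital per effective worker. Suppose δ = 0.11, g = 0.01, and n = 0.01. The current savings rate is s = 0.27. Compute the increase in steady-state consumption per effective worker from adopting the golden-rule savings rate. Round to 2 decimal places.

n + g + δ = 0.01 + 0.01 + 0.11 = 0.13.
Current steady state (s = 0.27): k* = (0.27/0.13)^(1/0.55) ≈ 3.7768, y* = 3.7768^0.45 ≈ 1.8185, c* = (1−0.27)·1.8185 ≈ 1.3275.
At the golden rule the marginal product of capital equals n+g+δ: 0.45·k^(0.45−1) = 0.13. Solving, k_gold = (0.45/0.13)^(1/0.55) ≈ 9.5607.
y_gold = 9.5607^0.45 ≈ 2.7620, c_gold = y_gold − 0.13·k_gold ≈ 1.5191.
Gain: Δc = 1.5191 − 1.3275 ≈ 0.1916.

Δc ≈ 0.19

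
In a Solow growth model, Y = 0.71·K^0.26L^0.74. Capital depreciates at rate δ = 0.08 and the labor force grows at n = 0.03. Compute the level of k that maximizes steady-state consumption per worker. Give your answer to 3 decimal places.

k_gold ≈ 2.013

n + δ = 0.03 + 0.08 = 0.11.
Setting f'(k) = n+δ gives 0.26·0.71·k^(0.26−1) = 0.11, hence k_gold = (0.26·0.71/0.11)^(1/0.74) ≈ 2.0130.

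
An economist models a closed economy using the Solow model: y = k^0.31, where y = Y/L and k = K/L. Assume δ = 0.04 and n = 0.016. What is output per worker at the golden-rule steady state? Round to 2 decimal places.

Break-even investment rate: n + δ = 0.016 + 0.04 = 0.056.
Golden rule sets MPK = n+δ: 0.31·k^(0.31−1) = 0.056, so k_gold = (0.31/0.056)^(1/0.69) ≈ 11.9416.
Output: y_gold = k_gold^0.31 = 11.9416^0.31 ≈ 2.1572.

y_gold ≈ 2.16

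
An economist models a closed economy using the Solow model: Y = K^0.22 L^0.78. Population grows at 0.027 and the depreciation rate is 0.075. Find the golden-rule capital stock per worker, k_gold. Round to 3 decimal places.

k_gold ≈ 2.679

The effective depreciation rate is n + δ = 0.027 + 0.075 = 0.102.
Golden rule sets MPK = n+δ: 0.22·k^(0.22−1) = 0.102, so k_gold = (0.22/0.102)^(1/0.78) ≈ 2.6790.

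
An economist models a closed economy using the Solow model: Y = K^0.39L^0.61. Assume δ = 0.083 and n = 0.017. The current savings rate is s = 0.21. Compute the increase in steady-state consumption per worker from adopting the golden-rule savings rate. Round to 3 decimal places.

Δc ≈ 0.187

n + δ = 0.017 + 0.083 = 0.1.
Current steady state (s = 0.21): k* = (0.21/0.1)^(1/0.61) ≈ 3.3746, y* = 3.3746^0.39 ≈ 1.6070, c* = (1−0.21)·1.6070 ≈ 1.2695.
Golden rule sets MPK = n+δ: 0.39·k^(0.39−1) = 0.1, so k_gold = (0.39/0.1)^(1/0.61) ≈ 9.3102.
y_gold = 9.3102^0.39 ≈ 2.3872, c_gold = y_gold − 0.1·k_gold ≈ 1.4562.
Gain: Δc = 1.4562 − 1.2695 ≈ 0.1867.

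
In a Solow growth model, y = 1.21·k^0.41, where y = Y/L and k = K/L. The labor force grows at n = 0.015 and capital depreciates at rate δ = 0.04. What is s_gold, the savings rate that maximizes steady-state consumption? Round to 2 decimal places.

n + δ = 0.015 + 0.04 = 0.055.
At the golden rule MPK = n+δ, and in any Cobb-Douglas steady state s = (n+δ)·k/y = MPK·k/y = capital's share 0.41.

s_gold = 0.41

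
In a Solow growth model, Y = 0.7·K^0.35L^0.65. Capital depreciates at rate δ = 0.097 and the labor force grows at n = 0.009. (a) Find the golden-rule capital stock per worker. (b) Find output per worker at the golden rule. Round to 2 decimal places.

(a) k_gold ≈ 3.63; (b) y_gold ≈ 1.10

Capital per worker breaks even when investment replaces (n + δ)·k; here n + δ = 0.106.
Maximizing c = f(k) − (n+δ)·k gives f'(k) = n+δ, i.e. 0.35·0.7·k^(0.35−1) = 0.106, so k_gold = (0.35·0.7/0.106)^(1/0.65) ≈ 3.6290.
y_gold = 0.7·3.6290^0.35 ≈ 1.0991.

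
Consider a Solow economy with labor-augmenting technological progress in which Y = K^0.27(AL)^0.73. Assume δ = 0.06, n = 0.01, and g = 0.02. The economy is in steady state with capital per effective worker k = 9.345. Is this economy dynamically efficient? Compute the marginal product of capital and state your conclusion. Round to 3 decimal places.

dynamically inefficient; MPK ≈ 0.053

Break-even investment rate: n + g + δ = 0.01 + 0.02 + 0.06 = 0.09.
MPK = 0.27·k^(0.27−1) = 0.27·9.345^(-0.73) ≈ 0.0528.
MPK < 0.09, so the economy is dynamically inefficient (over-saving).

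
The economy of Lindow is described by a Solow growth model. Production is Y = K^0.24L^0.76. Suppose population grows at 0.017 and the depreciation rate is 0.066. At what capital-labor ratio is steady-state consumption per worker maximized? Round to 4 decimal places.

k_gold ≈ 4.0435

Capital per worker breaks even when investment replaces (n + δ)·k; here n + δ = 0.083.
Golden rule sets MPK = n+δ: 0.24·k^(0.24−1) = 0.083, so k_gold = (0.24/0.083)^(1/0.76) ≈ 4.0435.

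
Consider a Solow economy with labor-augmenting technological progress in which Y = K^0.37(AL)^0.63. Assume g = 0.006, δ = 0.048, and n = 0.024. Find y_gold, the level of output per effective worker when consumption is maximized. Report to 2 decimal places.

y_gold ≈ 2.50

The effective depreciation rate is n + g + δ = 0.024 + 0.006 + 0.048 = 0.078.
Setting f'(k) = n+g+δ gives 0.37·k^(0.37−1) = 0.078, hence k_gold = (0.37/0.078)^(1/0.63) ≈ 11.8355.
Output: y_gold = k_gold^0.37 = 11.8355^0.37 ≈ 2.4950.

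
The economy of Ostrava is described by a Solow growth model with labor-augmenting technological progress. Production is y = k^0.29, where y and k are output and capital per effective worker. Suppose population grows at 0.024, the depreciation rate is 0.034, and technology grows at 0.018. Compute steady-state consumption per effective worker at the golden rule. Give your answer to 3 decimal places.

n + g + δ = 0.024 + 0.018 + 0.034 = 0.076.
Maximizing c = f(k) − (n+g+δ)·k gives f'(k) = n+g+δ, i.e. 0.29·k^(0.29−1) = 0.076, so k_gold = (0.29/0.076)^(1/0.71) ≈ 6.5938.
y_gold = 6.5938^0.29 ≈ 1.7280.
c_gold = y_gold − (n+g+δ)·k_gold = 1.7280 − 0.076·6.5938 ≈ 1.2269.

c_gold ≈ 1.227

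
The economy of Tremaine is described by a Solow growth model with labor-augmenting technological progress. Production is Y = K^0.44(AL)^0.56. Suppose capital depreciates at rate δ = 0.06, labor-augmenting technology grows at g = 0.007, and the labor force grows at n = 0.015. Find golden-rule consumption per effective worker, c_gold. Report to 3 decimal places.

c_gold ≈ 2.096

The effective depreciation rate is n + g + δ = 0.015 + 0.007 + 0.06 = 0.082.
At the golden rule the marginal product of capital equals n+g+δ: 0.44·k^(0.44−1) = 0.082. Solving, k_gold = (0.44/0.082)^(1/0.56) ≈ 20.0875.
y_gold = 20.0875^0.44 ≈ 3.7436.
c_gold = y_gold − (n+g+δ)·k_gold = 3.7436 − 0.082·20.0875 ≈ 2.0964.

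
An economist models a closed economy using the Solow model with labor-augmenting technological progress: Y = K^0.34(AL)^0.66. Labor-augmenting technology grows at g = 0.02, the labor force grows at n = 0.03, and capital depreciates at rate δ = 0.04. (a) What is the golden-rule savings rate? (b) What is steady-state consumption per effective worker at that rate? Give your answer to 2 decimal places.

(a) s_gold = 0.34; (b) c_gold ≈ 1.31

Capital per effective worker breaks even when investment replaces (n + g + δ)·k; here n + g + δ = 0.09.
For Cobb-Douglas, s_gold equals capital's share: s_gold = 0.34.
Golden rule sets MPK = n+g+δ: 0.34·k^(0.34−1) = 0.09, so k_gold = (0.34/0.09)^(1/0.66) ≈ 7.4920.
y_gold = 7.4920^0.34 ≈ 1.9832; c_gold = (1−0.34)·y_gold ≈ 1.3089.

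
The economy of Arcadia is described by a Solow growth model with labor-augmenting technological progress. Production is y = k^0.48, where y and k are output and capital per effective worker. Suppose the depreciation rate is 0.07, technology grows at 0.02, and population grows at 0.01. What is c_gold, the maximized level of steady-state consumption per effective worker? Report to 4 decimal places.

c_gold ≈ 2.2123

n + g + δ = 0.01 + 0.02 + 0.07 = 0.1.
Setting f'(k) = n+g+δ gives 0.48·k^(0.48−1) = 0.1, hence k_gold = (0.48/0.1)^(1/0.52) ≈ 20.4211.
y_gold = 20.4211^0.48 ≈ 4.2544.
c_gold = y_gold − (n+g+δ)·k_gold = 4.2544 − 0.1·20.4211 ≈ 2.2123.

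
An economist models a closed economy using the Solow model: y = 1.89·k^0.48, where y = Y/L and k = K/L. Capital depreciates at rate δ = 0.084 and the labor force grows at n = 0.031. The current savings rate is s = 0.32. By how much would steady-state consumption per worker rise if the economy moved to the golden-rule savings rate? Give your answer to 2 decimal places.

Break-even investment rate: n + δ = 0.031 + 0.084 = 0.115.
Current steady state (s = 0.32): k* = (0.32·1.89/0.115)^(1/0.52) ≈ 24.3429, y* = 1.89·24.3429^0.48 ≈ 8.7482, c* = (1−0.32)·8.7482 ≈ 5.9488.
Golden rule sets MPK = n+δ: 0.48·1.89·k^(0.48−1) = 0.115, so k_gold = (0.48·1.89/0.115)^(1/0.52) ≈ 53.0897.
y_gold = 1.89·53.0897^0.48 ≈ 12.7194, c_gold = y_gold − 0.115·k_gold ≈ 6.6141.
Gain: Δc = 6.6141 − 5.9488 ≈ 0.6653.

Δc ≈ 0.67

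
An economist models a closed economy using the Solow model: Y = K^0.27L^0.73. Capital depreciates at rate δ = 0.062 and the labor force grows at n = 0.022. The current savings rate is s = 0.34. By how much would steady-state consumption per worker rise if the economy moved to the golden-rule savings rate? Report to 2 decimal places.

Δc ≈ 0.02

The effective depreciation rate is n + δ = 0.022 + 0.062 = 0.084.
Current steady state (s = 0.34): k* = (0.34/0.084)^(1/0.73) ≈ 6.7886, y* = 6.7886^0.27 ≈ 1.6772, c* = (1−0.34)·1.6772 ≈ 1.1069.
Setting f'(k) = n+δ gives 0.27·k^(0.27−1) = 0.084, hence k_gold = (0.27/0.084)^(1/0.73) ≈ 4.9504.
y_gold = 4.9504^0.27 ≈ 1.5401, c_gold = y_gold − 0.084·k_gold ≈ 1.1243.
Gain: Δc = 1.1243 − 1.1069 ≈ 0.0173.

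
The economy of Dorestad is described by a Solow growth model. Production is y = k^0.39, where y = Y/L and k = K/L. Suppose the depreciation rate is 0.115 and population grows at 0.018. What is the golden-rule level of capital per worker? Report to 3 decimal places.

k_gold ≈ 5.833

Capital per worker breaks even when investment replaces (n + δ)·k; here n + δ = 0.133.
Maximizing c = f(k) − (n+δ)·k gives f'(k) = n+δ, i.e. 0.39·k^(0.39−1) = 0.133, so k_gold = (0.39/0.133)^(1/0.61) ≈ 5.8334.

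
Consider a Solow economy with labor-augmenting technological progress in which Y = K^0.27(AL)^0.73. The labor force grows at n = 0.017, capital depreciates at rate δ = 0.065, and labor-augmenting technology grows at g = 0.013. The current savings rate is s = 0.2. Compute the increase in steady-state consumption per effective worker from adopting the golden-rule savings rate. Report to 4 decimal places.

Δc ≈ 0.0207

Break-even investment rate: n + g + δ = 0.017 + 0.013 + 0.065 = 0.095.
Current steady state (s = 0.2): k* = (0.2/0.095)^(1/0.73) ≈ 2.7726, y* = 2.7726^0.27 ≈ 1.3170, c* = (1−0.2)·1.3170 ≈ 1.0536.
At the golden rule the marginal product of capital equals n+g+δ: 0.27·k^(0.27−1) = 0.095. Solving, k_gold = (0.27/0.095)^(1/0.73) ≈ 4.1824.
y_gold = 4.1824^0.27 ≈ 1.4716, c_gold = y_gold − 0.095·k_gold ≈ 1.0743.
Gain: Δc = 1.0743 − 1.0536 ≈ 0.0207.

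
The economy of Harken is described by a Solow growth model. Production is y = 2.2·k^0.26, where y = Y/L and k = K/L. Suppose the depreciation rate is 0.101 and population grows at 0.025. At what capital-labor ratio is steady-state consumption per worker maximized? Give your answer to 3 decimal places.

k_gold ≈ 7.725

n + δ = 0.025 + 0.101 = 0.126.
Golden rule sets MPK = n+δ: 0.26·2.2·k^(0.26−1) = 0.126, so k_gold = (0.26·2.2/0.126)^(1/0.74) ≈ 7.7245.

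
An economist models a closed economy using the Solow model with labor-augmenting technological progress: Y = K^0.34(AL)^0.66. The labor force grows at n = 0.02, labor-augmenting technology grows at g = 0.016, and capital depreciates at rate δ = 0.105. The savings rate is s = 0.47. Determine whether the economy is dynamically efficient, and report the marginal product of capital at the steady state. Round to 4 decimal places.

dynamically inefficient; MPK ≈ 0.1020

The effective depreciation rate is n + g + δ = 0.02 + 0.016 + 0.105 = 0.141.
Steady-state k*: s·k^0.34 = 0.141·k gives k* = (0.47/0.141)^(1/0.66) ≈ 6.1978.
MPK = 0.34·6.1978^(-0.66) ≈ 0.1020.
MPK < n+g+δ = 0.141, so the economy is dynamically inefficient (over-saving).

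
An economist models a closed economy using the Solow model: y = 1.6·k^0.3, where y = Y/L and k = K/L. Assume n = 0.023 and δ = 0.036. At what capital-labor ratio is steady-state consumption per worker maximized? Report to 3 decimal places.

n + δ = 0.023 + 0.036 = 0.059.
At the golden rule the marginal product of capital equals n+δ: 0.3·1.6·k^(0.3−1) = 0.059. Solving, k_gold = (0.3·1.6/0.059)^(1/0.7) ≈ 19.9782.

k_gold ≈ 19.978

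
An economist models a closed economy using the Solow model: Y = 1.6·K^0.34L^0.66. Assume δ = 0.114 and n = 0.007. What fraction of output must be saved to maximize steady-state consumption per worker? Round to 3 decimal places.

Break-even investment rate: n + δ = 0.007 + 0.114 = 0.121.
At the golden rule MPK = n+δ, and in any Cobb-Douglas steady state s = (n+δ)·k/y = MPK·k/y = capital's share 0.34.

s_gold = 0.340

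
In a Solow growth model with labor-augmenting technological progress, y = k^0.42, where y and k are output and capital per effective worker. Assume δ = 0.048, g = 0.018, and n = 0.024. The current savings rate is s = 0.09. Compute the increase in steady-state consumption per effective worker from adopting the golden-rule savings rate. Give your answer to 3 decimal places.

n + g + δ = 0.024 + 0.018 + 0.048 = 0.09.
Current steady state (s = 0.09): k* = (0.09/0.09)^(1/0.58) ≈ 1.0000, y* = 1.0000^0.42 ≈ 1.0000, c* = (1−0.09)·1.0000 ≈ 0.9100.
Golden rule sets MPK = n+g+δ: 0.42·k^(0.42−1) = 0.09, so k_gold = (0.42/0.09)^(1/0.58) ≈ 14.2384.
y_gold = 14.2384^0.42 ≈ 3.0511, c_gold = y_gold − 0.09·k_gold ≈ 1.7696.
Gain: Δc = 1.7696 − 0.9100 ≈ 0.8596.

Δc ≈ 0.860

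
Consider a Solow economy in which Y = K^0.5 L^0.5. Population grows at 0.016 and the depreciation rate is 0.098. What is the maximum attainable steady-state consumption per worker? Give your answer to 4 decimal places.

c_gold ≈ 2.1930

The effective depreciation rate is n + δ = 0.016 + 0.098 = 0.114.
At the golden rule the marginal product of capital equals n+δ: 0.5·k^(0.5−1) = 0.114. Solving, k_gold = (0.5/0.114)^(1/0.5) ≈ 19.2367.
y_gold = 19.2367^0.5 ≈ 4.3860.
c_gold = y_gold − (n+δ)·k_gold = 4.3860 − 0.114·19.2367 ≈ 2.1930.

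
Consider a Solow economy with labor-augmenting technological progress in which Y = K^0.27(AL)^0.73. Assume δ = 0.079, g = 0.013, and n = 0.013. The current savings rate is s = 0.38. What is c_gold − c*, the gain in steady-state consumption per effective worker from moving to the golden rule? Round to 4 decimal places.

Δc ≈ 0.0375

The effective depreciation rate is n + g + δ = 0.013 + 0.013 + 0.079 = 0.105.
Current steady state (s = 0.38): k* = (0.38/0.105)^(1/0.73) ≈ 5.8237, y* = 5.8237^0.27 ≈ 1.6092, c* = (1−0.38)·1.6092 ≈ 0.9977.
Maximizing c = f(k) − (n+g+δ)·k gives f'(k) = n+g+δ, i.e. 0.27·k^(0.27−1) = 0.105, so k_gold = (0.27/0.105)^(1/0.73) ≈ 3.6466.
y_gold = 3.6466^0.27 ≈ 1.4181, c_gold = y_gold − 0.105·k_gold ≈ 1.0352.
Gain: Δc = 1.0352 − 0.9977 ≈ 0.0375.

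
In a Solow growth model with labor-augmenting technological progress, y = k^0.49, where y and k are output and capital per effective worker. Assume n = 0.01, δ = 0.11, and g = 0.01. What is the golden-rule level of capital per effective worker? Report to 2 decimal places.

Capital per effective worker breaks even when investment replaces (n + g + δ)·k; here n + g + δ = 0.13.
Golden rule sets MPK = n+g+δ: 0.49·k^(0.49−1) = 0.13, so k_gold = (0.49/0.13)^(1/0.51) ≈ 13.4868.

k_gold ≈ 13.49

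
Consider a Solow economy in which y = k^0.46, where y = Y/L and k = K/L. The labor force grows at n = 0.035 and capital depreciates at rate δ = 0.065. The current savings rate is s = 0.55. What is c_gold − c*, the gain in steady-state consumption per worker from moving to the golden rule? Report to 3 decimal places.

Δc ≈ 0.059

Break-even investment rate: n + δ = 0.035 + 0.065 = 0.1.
Current steady state (s = 0.55): k* = (0.55/0.1)^(1/0.54) ≈ 23.4986, y* = 23.4986^0.46 ≈ 4.2725, c* = (1−0.55)·4.2725 ≈ 1.9226.
Setting f'(k) = n+δ gives 0.46·k^(0.46−1) = 0.1, hence k_gold = (0.46/0.1)^(1/0.54) ≈ 16.8783.
y_gold = 16.8783^0.46 ≈ 3.6692, c_gold = y_gold − 0.1·k_gold ≈ 1.9814.
Gain: Δc = 1.9814 − 1.9226 ≈ 0.0588.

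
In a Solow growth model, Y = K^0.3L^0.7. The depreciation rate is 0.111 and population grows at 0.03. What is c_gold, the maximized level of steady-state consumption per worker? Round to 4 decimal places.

Capital per worker breaks even when investment replaces (n + δ)·k; here n + δ = 0.141.
Setting f'(k) = n+δ gives 0.3·k^(0.3−1) = 0.141, hence k_gold = (0.3/0.141)^(1/0.7) ≈ 2.9406.
y_gold = 2.9406^0.3 ≈ 1.3821.
c_gold = y_gold − (n+δ)·k_gold = 1.3821 − 0.141·2.9406 ≈ 0.9674.

c_gold ≈ 0.9674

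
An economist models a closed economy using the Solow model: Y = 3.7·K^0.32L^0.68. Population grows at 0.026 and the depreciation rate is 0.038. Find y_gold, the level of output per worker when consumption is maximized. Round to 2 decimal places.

n + δ = 0.026 + 0.038 = 0.064.
Maximizing c = f(k) − (n+δ)·k gives f'(k) = n+δ, i.e. 0.32·3.7·k^(0.32−1) = 0.064, so k_gold = (0.32·3.7/0.064)^(1/0.68) ≈ 73.0277.
Output: y_gold = 3.7·k_gold^0.32 = 3.7·73.0277^0.32 ≈ 14.6055.

y_gold ≈ 14.61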